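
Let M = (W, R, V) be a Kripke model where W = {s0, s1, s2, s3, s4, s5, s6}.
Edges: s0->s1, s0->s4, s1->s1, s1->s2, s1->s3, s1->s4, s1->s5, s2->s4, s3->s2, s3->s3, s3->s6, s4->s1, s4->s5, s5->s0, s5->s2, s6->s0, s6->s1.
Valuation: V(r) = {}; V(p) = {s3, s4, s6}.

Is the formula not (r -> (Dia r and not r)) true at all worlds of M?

No

Let φ = not (r -> (Dia r and not r)). Evaluate φ at each world:
  s0 (successors {s1, s4}): φ is false.
  s1 (successors {s1, s2, s3, s4, s5}): φ is false.
  s2 (successors {s4}): φ is false.
  s3 (successors {s2, s3, s6}): φ is false.
  s4 (successors {s1, s5}): φ is false.
  s5 (successors {s0, s2}): φ is false.
  s6 (successors {s0, s1}): φ is false.
Detail at s0 (counterexample):
  At s0: r -> (Dia r and not r) is true, so not (r -> (Dia r and not r)) is false.
    At s0: r is false, Dia r and not r is false, so r -> (Dia r and not r) is true.
      At s0: Dia r is false, not r is true, so Dia r and not r is false.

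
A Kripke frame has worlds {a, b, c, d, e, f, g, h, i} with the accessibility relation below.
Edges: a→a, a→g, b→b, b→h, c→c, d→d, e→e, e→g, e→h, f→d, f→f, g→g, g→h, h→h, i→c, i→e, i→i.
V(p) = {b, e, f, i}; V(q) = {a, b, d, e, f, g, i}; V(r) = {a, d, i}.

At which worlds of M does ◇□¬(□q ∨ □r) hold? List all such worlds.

a, b, c, e, g, h, i

Recall that □ψ holds at a world iff ψ holds at every accessible world, and ◇ψ holds iff ψ holds at some accessible world.
Let φ = ◇□¬(□q ∨ □r). Evaluate φ at each world:
  a (successors {a, g}): φ is true.
  b (successors {b, h}): φ is true.
  c (successors {c}): φ is true.
  d (successors {d}): φ is false.
  e (successors {e, g, h}): φ is true.
  f (successors {d, f}): φ is false.
  g (successors {g, h}): φ is true.
  h (successors {h}): φ is true.
  i (successors {c, e, i}): φ is true.
For instance, at d:
  At d: ◇□¬(□q ∨ □r) requires □¬(□q ∨ □r) at some successor in {d}.
    At d: □¬(□q ∨ □r) is false.
  So ◇□¬(□q ∨ □r) is false at d.
Satisfying worlds: {a, b, c, e, g, h, i}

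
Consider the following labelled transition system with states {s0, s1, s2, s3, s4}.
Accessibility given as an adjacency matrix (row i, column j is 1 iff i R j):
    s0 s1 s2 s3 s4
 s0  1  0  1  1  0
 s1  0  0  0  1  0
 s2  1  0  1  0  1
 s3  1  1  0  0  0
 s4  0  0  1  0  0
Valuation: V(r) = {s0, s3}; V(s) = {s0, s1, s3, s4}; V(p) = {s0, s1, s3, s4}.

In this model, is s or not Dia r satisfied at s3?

At s3: s is true, not Dia r is false, so s or not Dia r is true.
  At s3: Dia r is true, so not Dia r is false.
    At s3: Dia r requires r at some successor in {s0, s1}.
      r holds at s0, so Dia r is true at s3.

Yes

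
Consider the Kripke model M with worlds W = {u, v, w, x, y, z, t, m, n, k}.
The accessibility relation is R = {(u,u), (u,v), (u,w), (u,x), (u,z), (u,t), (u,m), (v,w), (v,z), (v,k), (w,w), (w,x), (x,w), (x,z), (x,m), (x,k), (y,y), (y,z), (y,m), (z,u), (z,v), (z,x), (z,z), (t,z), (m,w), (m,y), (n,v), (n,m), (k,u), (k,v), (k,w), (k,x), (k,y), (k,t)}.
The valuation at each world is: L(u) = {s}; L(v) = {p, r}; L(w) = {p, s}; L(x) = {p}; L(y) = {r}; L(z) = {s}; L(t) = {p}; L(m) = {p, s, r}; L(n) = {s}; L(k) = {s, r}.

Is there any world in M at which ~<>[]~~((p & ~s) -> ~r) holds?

Yes

Recall that []ψ holds at a world iff ψ holds at every accessible world, and <>ψ holds iff ψ holds at some accessible world.
Let φ = ~<>[]~~((p & ~s) -> ~r). Evaluate φ at each world:
  u (successors {u, v, w, x, z, t, m}): φ is false.
  v (successors {w, z, k}): φ is false.
  w (successors {w, x}): φ is false.
  x (successors {w, z, m, k}): φ is false.
  y (successors {y, z, m}): φ is false.
  z (successors {u, v, x, z}): φ is false.
  t (successors {z}): φ is true.
  m (successors {w, y}): φ is false.
  n (successors {v, m}): φ is false.
  k (successors {u, v, w, x, y, t}): φ is false.
Detail at t (witness):
  At t: <>[]~~((p & ~s) -> ~r) is false, so ~<>[]~~((p & ~s) -> ~r) is true.
    At t: <>[]~~((p & ~s) -> ~r) requires []~~((p & ~s) -> ~r) at some successor in {z}.
      At z: []~~((p & ~s) -> ~r) is false.
    So <>[]~~((p & ~s) -> ~r) is false at t.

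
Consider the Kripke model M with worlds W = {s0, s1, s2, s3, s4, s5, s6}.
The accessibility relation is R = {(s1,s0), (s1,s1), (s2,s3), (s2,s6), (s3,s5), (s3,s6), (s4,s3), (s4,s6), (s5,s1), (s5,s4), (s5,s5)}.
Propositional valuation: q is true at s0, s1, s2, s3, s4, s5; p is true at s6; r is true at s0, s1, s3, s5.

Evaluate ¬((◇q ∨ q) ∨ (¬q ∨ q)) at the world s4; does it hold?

Recall that ◇ψ holds at a world iff ψ holds at some accessible world.
At s4: (◇q ∨ q) ∨ (¬q ∨ q) is true, so ¬((◇q ∨ q) ∨ (¬q ∨ q)) is false.
  At s4: ◇q ∨ q is true, ¬q ∨ q is true, so (◇q ∨ q) ∨ (¬q ∨ q) is true.
    At s4: ◇q is true, q is true, so ◇q ∨ q is true.
      At s4: ◇q requires q at some successor in {s3, s6}.
        q holds at s3, so ◇q is true at s4.

No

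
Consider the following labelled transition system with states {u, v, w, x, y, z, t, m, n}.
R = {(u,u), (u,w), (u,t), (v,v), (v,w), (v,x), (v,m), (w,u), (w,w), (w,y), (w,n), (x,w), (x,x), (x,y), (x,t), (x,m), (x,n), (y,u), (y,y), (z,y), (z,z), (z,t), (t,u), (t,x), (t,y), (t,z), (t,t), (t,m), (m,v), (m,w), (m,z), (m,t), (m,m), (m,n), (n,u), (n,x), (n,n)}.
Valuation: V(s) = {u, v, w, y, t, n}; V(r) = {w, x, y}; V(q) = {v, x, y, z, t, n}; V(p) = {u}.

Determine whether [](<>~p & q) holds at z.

Yes

Recall that []ψ holds at a world iff ψ holds at every accessible world, and <>ψ holds iff ψ holds at some accessible world.
At z: [](<>~p & q) requires <>~p & q at every successor {y, z, t}.
    At y: <>~p is true, q is true, so <>~p & q is true.
      At y: <>~p requires ~p at some successor in {u, y}.
        ~p holds at y, so <>~p is true at y.
    At z: <>~p is true, q is true, so <>~p & q is true.
      At z: <>~p requires ~p at some successor in {y, z, t}.
        ~p holds at y, so <>~p is true at z.
    At t: <>~p is true, q is true, so <>~p & q is true.
      At t: <>~p requires ~p at some successor in {u, x, y, z, t, m}.
        ~p holds at x, so <>~p is true at t.
So [](<>~p & q) is true at z.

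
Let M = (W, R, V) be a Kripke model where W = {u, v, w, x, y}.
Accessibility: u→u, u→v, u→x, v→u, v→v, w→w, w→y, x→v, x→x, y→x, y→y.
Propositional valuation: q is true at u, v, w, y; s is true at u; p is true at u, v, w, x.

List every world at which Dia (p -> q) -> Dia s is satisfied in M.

Let φ = Dia (p -> q) -> Dia s. Evaluate φ at each world:
  u (successors {u, v, x}): φ is true.
  v (successors {u, v}): φ is true.
  w (successors {w, y}): φ is false.
  x (successors {v, x}): φ is false.
  y (successors {x, y}): φ is false.
For instance, at u:
  At u: Dia (p -> q) is true, Dia s is true, so Dia (p -> q) -> Dia s is true.
    At u: Dia (p -> q) requires p -> q at some successor in {u, v, x}.
      p -> q holds at u, so Dia (p -> q) is true at u.
    At u: Dia s requires s at some successor in {u, v, x}.
      s holds at u, so Dia s is true at u.
Satisfying worlds: {u, v}

u, v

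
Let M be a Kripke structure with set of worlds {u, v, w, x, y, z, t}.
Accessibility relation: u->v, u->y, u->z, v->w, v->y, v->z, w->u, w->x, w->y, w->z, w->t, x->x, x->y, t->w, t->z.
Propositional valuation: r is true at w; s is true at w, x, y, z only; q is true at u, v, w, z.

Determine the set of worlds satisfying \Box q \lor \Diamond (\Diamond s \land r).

Recall that \Box ψ holds at a world iff ψ holds at every accessible world, and \Diamond ψ holds iff ψ holds at some accessible world.
Let φ = \Box q \lor \Diamond (\Diamond s \land r). Evaluate φ at each world:
  u (successors {v, y, z}): φ is false.
  v (successors {w, y, z}): φ is true.
  w (successors {u, x, y, z, t}): φ is false.
  x (successors {x, y}): φ is false.
  y (successors ∅): φ is true.
  z (successors ∅): φ is true.
  t (successors {w, z}): φ is true.
For instance, at w:
  At w: \Box q is false, \Diamond (\Diamond s \land r) is false, so \Box q \lor \Diamond (\Diamond s \land r) is false.
    At w: \Box q requires q at every successor {u, x, y, z, t}.
      q fails at x, so \Box q is false at w.
    At w: \Diamond (\Diamond s \land r) requires \Diamond s \land r at some successor in {u, x, y, z, t}.
      At u: \Diamond s \land r is false.
      At x: \Diamond s \land r is false.
      At y: \Diamond s \land r is false.
      At z: \Diamond s \land r is false.
      At t: \Diamond s \land r is false.
    So \Diamond (\Diamond s \land r) is false at w.
Satisfying worlds: {v, y, z, t}

v, y, z, t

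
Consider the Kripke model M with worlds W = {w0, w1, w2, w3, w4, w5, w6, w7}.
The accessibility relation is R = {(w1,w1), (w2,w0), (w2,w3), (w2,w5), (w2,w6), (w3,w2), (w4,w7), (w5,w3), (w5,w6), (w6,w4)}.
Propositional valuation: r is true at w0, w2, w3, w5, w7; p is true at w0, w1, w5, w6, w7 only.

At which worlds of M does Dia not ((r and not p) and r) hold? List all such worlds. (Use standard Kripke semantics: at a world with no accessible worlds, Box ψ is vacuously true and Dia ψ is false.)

Recall that Dia ψ holds at a world iff ψ holds at some accessible world.
Let φ = Dia not ((r and not p) and r). Evaluate φ at each world:
  w0 (successors ∅): φ is false.
  w1 (successors {w1}): φ is true.
  w2 (successors {w0, w3, w5, w6}): φ is true.
  w3 (successors {w2}): φ is false.
  w4 (successors {w7}): φ is true.
  w5 (successors {w3, w6}): φ is true.
  w6 (successors {w4}): φ is true.
  w7 (successors ∅): φ is false.
For instance, at w1:
  At w1: Dia not ((r and not p) and r) requires not ((r and not p) and r) at some successor in {w1}.
    not ((r and not p) and r) holds at w1, so Dia not ((r and not p) and r) is true at w1.
Satisfying worlds: {w1, w2, w4, w5, w6}

w1, w2, w4, w5, w6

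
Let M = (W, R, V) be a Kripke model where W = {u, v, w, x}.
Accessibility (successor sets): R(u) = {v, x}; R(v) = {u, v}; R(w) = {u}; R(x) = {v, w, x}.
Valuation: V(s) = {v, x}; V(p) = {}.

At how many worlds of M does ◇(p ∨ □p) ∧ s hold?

Let φ = ◇(p ∨ □p) ∧ s. Evaluate φ at each world:
  u (successors {v, x}): φ is false.
  v (successors {u, v}): φ is false.
  w (successors {u}): φ is false.
  x (successors {v, w, x}): φ is false.
For instance, at w:
  At w: ◇(p ∨ □p) is false, s is false, so ◇(p ∨ □p) ∧ s is false.
    At w: ◇(p ∨ □p) requires p ∨ □p at some successor in {u}.
      At u: p ∨ □p is false.
    So ◇(p ∨ □p) is false at w.
Satisfying worlds: none.

0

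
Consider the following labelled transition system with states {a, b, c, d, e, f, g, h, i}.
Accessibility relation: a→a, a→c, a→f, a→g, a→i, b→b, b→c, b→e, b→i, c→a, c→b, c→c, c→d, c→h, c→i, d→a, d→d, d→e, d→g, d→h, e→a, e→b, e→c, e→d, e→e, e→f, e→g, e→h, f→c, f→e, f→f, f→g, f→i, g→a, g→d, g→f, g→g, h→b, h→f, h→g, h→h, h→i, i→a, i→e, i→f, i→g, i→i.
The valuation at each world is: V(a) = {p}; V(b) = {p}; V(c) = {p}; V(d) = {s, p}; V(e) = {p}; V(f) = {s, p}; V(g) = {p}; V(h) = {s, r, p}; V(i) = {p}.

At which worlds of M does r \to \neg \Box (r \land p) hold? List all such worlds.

a, b, c, d, e, f, g, h, i

Let φ = r \to \neg \Box (r \land p). Evaluate φ at each world:
  a (successors {a, c, f, g, i}): φ is true.
  b (successors {b, c, e, i}): φ is true.
  c (successors {a, b, c, d, h, i}): φ is true.
  d (successors {a, d, e, g, h}): φ is true.
  e (successors {a, b, c, d, e, f, g, h}): φ is true.
  f (successors {c, e, f, g, i}): φ is true.
  g (successors {a, d, f, g}): φ is true.
  h (successors {b, f, g, h, i}): φ is true.
  i (successors {a, e, f, g, i}): φ is true.
For instance, at g:
  At g: r is false, \neg \Box (r \land p) is true, so r \to \neg \Box (r \land p) is true.
    At g: \Box (r \land p) is false, so \neg \Box (r \land p) is true.
      At g: \Box (r \land p) requires r \land p at every successor {a, d, f, g}.
        r \land p fails at a, so \Box (r \land p) is false at g.
Satisfying worlds: {a, b, c, d, e, f, g, h, i}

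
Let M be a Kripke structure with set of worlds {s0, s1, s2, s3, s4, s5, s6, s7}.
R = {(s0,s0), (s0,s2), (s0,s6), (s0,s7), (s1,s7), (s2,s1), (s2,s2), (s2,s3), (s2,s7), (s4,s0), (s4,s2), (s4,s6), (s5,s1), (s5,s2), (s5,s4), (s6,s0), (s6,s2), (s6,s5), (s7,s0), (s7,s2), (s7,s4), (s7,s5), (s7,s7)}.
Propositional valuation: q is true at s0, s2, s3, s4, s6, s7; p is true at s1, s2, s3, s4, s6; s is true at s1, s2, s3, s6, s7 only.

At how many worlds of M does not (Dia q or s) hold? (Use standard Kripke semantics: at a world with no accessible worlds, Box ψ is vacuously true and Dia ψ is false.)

Let φ = not (Dia q or s). Evaluate φ at each world:
  s0 (successors {s0, s2, s6, s7}): φ is false.
  s1 (successors {s7}): φ is false.
  s2 (successors {s1, s2, s3, s7}): φ is false.
  s3 (successors ∅): φ is false.
  s4 (successors {s0, s2, s6}): φ is false.
  s5 (successors {s1, s2, s4}): φ is false.
  s6 (successors {s0, s2, s5}): φ is false.
  s7 (successors {s0, s2, s4, s5, s7}): φ is false.
For instance, at s4:
  At s4: Dia q or s is true, so not (Dia q or s) is false.
    At s4: Dia q is true, s is false, so Dia q or s is true.
      At s4: Dia q requires q at some successor in {s0, s2, s6}.
        q holds at s0, so Dia q is true at s4.
Satisfying worlds: none.

0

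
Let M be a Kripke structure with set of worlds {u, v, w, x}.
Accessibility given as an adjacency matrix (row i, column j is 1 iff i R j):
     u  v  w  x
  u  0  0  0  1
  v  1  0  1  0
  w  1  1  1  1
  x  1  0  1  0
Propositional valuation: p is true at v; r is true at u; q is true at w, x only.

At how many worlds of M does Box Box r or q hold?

2

Let φ = Box Box r or q. Evaluate φ at each world:
  u (successors {x}): φ is false.
  v (successors {u, w}): φ is false.
  w (successors {u, v, w, x}): φ is true.
  x (successors {u, w}): φ is true.
For instance, at x:
  At x: Box Box r is false, q is true, so Box Box r or q is true.
    At x: Box Box r requires Box r at every successor {u, w}.
      Box r fails at u, so Box Box r is false at x.
Satisfying worlds: {w, x}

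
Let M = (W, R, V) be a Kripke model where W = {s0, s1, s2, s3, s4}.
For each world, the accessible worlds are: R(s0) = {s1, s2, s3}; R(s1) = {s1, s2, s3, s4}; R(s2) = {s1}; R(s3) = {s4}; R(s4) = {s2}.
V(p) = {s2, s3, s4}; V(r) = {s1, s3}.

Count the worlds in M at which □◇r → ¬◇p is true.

Recall that □ψ holds at a world iff ψ holds at every accessible world, and ◇ψ holds iff ψ holds at some accessible world.
Let φ = □◇r → ¬◇p. Evaluate φ at each world:
  s0 (successors {s1, s2, s3}): φ is true.
  s1 (successors {s1, s2, s3, s4}): φ is true.
  s2 (successors {s1}): φ is true.
  s3 (successors {s4}): φ is true.
  s4 (successors {s2}): φ is false.
For instance, at s2:
  At s2: □◇r is true, ¬◇p is true, so □◇r → ¬◇p is true.
    At s2: □◇r requires ◇r at every successor {s1}.
      At s1: ◇r is true.
    So □◇r is true at s2.
    At s2: ◇p is false, so ¬◇p is true.
      At s2: ◇p requires p at some successor in {s1}.
        At s1: p is false.
      So ◇p is false at s2.
Satisfying worlds: {s0, s1, s2, s3}

4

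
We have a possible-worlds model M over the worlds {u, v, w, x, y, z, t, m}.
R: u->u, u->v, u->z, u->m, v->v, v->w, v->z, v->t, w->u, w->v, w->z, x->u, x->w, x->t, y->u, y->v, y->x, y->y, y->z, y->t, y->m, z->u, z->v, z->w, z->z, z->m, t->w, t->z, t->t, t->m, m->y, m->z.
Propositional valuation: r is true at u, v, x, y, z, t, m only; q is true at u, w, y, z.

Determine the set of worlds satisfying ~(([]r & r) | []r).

v, x, z, t

Let φ = ~(([]r & r) | []r). Evaluate φ at each world:
  u (successors {u, v, z, m}): φ is false.
  v (successors {v, w, z, t}): φ is true.
  w (successors {u, v, z}): φ is false.
  x (successors {u, w, t}): φ is true.
  y (successors {u, v, x, y, z, t, m}): φ is false.
  z (successors {u, v, w, z, m}): φ is true.
  t (successors {w, z, t, m}): φ is true.
  m (successors {y, z}): φ is false.
For instance, at z:
  At z: ([]r & r) | []r is false, so ~(([]r & r) | []r) is true.
    At z: []r & r is false, []r is false, so ([]r & r) | []r is false.
      At z: []r is false, r is true, so []r & r is false.
      At z: []r requires r at every successor {u, v, w, z, m}.
        r fails at w, so []r is false at z.
Satisfying worlds: {v, x, z, t}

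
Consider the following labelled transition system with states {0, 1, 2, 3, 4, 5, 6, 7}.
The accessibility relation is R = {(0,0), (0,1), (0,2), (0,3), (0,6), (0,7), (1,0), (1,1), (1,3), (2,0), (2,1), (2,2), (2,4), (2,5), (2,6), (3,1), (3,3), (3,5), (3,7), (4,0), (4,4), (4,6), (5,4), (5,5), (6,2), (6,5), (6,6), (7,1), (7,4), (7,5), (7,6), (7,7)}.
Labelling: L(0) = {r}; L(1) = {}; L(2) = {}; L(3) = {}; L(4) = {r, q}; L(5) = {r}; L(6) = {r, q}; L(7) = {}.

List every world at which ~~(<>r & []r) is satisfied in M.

Let φ = ~~(<>r & []r). Evaluate φ at each world:
  0 (successors {0, 1, 2, 3, 6, 7}): φ is false.
  1 (successors {0, 1, 3}): φ is false.
  2 (successors {0, 1, 2, 4, 5, 6}): φ is false.
  3 (successors {1, 3, 5, 7}): φ is false.
  4 (successors {0, 4, 6}): φ is true.
  5 (successors {4, 5}): φ is true.
  6 (successors {2, 5, 6}): φ is false.
  7 (successors {1, 4, 5, 6, 7}): φ is false.
For instance, at 6:
  At 6: ~(<>r & []r) is true, so ~~(<>r & []r) is false.
    At 6: <>r & []r is false, so ~(<>r & []r) is true.
      At 6: <>r is true, []r is false, so <>r & []r is false.
Satisfying worlds: {4, 5}

4, 5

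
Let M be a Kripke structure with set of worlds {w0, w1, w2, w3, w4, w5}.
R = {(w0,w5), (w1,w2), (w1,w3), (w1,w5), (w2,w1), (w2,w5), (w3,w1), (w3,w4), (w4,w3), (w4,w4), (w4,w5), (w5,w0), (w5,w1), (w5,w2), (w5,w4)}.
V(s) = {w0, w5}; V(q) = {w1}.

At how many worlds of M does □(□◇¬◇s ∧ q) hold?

0

Let φ = □(□◇¬◇s ∧ q). Evaluate φ at each world:
  w0 (successors {w5}): φ is false.
  w1 (successors {w2, w3, w5}): φ is false.
  w2 (successors {w1, w5}): φ is false.
  w3 (successors {w1, w4}): φ is false.
  w4 (successors {w3, w4, w5}): φ is false.
  w5 (successors {w0, w1, w2, w4}): φ is false.
For instance, at w5:
  At w5: □(□◇¬◇s ∧ q) requires □◇¬◇s ∧ q at every successor {w0, w1, w2, w4}.
    □◇¬◇s ∧ q fails at w0, so □(□◇¬◇s ∧ q) is false at w5.
      At w0: □◇¬◇s is false, q is false, so □◇¬◇s ∧ q is false.
Satisfying worlds: none.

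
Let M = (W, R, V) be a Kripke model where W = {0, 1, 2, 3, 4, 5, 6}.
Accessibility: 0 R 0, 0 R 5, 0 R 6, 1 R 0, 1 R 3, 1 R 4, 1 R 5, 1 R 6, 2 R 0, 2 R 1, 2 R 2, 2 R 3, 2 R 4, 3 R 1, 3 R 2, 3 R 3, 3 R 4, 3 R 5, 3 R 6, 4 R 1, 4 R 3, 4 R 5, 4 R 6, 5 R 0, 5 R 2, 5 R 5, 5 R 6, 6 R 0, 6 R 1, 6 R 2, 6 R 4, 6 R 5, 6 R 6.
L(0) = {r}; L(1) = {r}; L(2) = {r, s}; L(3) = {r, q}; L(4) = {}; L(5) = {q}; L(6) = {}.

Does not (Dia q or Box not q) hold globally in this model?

Let φ = not (Dia q or Box not q). Evaluate φ at each world:
  0 (successors {0, 5, 6}): φ is false.
  1 (successors {0, 3, 4, 5, 6}): φ is false.
  2 (successors {0, 1, 2, 3, 4}): φ is false.
  3 (successors {1, 2, 3, 4, 5, 6}): φ is false.
  4 (successors {1, 3, 5, 6}): φ is false.
  5 (successors {0, 2, 5, 6}): φ is false.
  6 (successors {0, 1, 2, 4, 5, 6}): φ is false.
Detail at 0 (counterexample):
  At 0: Dia q or Box not q is true, so not (Dia q or Box not q) is false.
    At 0: Dia q is true, Box not q is false, so Dia q or Box not q is true.
      At 0: Dia q requires q at some successor in {0, 5, 6}.
        q holds at 5, so Dia q is true at 0.
      At 0: Box not q requires not q at every successor {0, 5, 6}.
        not q fails at 5, so Box not q is false at 0.

No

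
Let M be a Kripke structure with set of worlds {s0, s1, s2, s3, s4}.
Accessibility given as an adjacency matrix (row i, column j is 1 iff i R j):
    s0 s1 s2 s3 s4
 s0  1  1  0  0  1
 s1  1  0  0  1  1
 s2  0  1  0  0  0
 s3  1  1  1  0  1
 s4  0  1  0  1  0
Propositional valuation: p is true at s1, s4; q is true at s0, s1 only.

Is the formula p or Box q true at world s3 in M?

Recall that Box ψ holds at a world iff ψ holds at every accessible world, and Dia ψ holds iff ψ holds at some accessible world.
At s3: p is false, Box q is false, so p or Box q is false.
  At s3: Box q requires q at every successor {s0, s1, s2, s4}.
    q fails at s2, so Box q is false at s3.

No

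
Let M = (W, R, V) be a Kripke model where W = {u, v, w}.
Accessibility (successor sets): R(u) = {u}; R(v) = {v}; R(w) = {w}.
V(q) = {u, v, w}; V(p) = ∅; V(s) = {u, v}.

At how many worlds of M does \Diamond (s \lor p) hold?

2

Recall that \Diamond ψ holds at a world iff ψ holds at some accessible world.
Let φ = \Diamond (s \lor p). Evaluate φ at each world:
  u (successors {u}): φ is true.
  v (successors {v}): φ is true.
  w (successors {w}): φ is false.
For instance, at w:
  At w: \Diamond (s \lor p) requires s \lor p at some successor in {w}.
    At w: s \lor p is false.
  So \Diamond (s \lor p) is false at w.
Satisfying worlds: {u, v}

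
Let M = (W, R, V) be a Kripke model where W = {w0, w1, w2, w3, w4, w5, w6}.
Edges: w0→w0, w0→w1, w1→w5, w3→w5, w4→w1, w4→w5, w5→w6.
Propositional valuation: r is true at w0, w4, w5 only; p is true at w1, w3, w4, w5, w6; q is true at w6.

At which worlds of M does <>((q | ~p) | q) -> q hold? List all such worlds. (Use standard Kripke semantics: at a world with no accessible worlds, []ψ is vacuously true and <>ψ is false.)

Let φ = <>((q | ~p) | q) -> q. Evaluate φ at each world:
  w0 (successors {w0, w1}): φ is false.
  w1 (successors {w5}): φ is true.
  w2 (successors ∅): φ is true.
  w3 (successors {w5}): φ is true.
  w4 (successors {w1, w5}): φ is true.
  w5 (successors {w6}): φ is false.
  w6 (successors ∅): φ is true.
For instance, at w4:
  At w4: <>((q | ~p) | q) is false, q is false, so <>((q | ~p) | q) -> q is true.
    At w4: <>((q | ~p) | q) requires (q | ~p) | q at some successor in {w1, w5}.
      At w1: (q | ~p) | q is false.
      At w5: (q | ~p) | q is false.
    So <>((q | ~p) | q) is false at w4.
Satisfying worlds: {w1, w2, w3, w4, w6}

w1, w2, w3, w4, w6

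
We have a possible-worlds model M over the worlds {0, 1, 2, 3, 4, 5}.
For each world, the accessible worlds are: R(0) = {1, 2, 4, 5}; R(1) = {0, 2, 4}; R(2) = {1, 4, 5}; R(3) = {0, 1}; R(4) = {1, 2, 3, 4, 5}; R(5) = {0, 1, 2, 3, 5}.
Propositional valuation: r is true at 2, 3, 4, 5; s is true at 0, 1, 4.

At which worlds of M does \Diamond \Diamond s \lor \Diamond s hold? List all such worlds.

Recall that \Diamond ψ holds at a world iff ψ holds at some accessible world.
Let φ = \Diamond \Diamond s \lor \Diamond s. Evaluate φ at each world:
  0 (successors {1, 2, 4, 5}): φ is true.
  1 (successors {0, 2, 4}): φ is true.
  2 (successors {1, 4, 5}): φ is true.
  3 (successors {0, 1}): φ is true.
  4 (successors {1, 2, 3, 4, 5}): φ is true.
  5 (successors {0, 1, 2, 3, 5}): φ is true.
For instance, at 2:
  At 2: \Diamond \Diamond s is true, \Diamond s is true, so \Diamond \Diamond s \lor \Diamond s is true.
    At 2: \Diamond \Diamond s requires \Diamond s at some successor in {1, 4, 5}.
      \Diamond s holds at 1, so \Diamond \Diamond s is true at 2.
    At 2: \Diamond s requires s at some successor in {1, 4, 5}.
      s holds at 1, so \Diamond s is true at 2.
Satisfying worlds: {0, 1, 2, 3, 4, 5}

0, 1, 2, 3, 4, 5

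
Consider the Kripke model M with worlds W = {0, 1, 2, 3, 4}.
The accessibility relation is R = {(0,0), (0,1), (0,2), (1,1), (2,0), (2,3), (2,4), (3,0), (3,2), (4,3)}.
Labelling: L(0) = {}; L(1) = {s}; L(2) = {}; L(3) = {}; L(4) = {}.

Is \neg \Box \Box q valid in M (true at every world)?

Let φ = \neg \Box \Box q. Evaluate φ at each world:
  0 (successors {0, 1, 2}): φ is true.
  1 (successors {1}): φ is true.
  2 (successors {0, 3, 4}): φ is true.
  3 (successors {0, 2}): φ is true.
  4 (successors {3}): φ is true.
For instance, at 2:
  At 2: \Box \Box q is false, so \neg \Box \Box q is true.
    At 2: \Box \Box q requires \Box q at every successor {0, 3, 4}.
      \Box q fails at 0, so \Box \Box q is false at 2.

Yes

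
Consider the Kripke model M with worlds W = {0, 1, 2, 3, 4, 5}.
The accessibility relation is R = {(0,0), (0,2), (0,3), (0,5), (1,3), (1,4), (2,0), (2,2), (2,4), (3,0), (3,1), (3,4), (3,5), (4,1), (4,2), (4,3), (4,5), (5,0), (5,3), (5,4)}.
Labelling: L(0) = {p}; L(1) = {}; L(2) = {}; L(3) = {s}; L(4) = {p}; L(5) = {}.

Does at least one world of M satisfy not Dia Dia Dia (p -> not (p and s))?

No

Let φ = not Dia Dia Dia (p -> not (p and s)). Evaluate φ at each world:
  0 (successors {0, 2, 3, 5}): φ is false.
  1 (successors {3, 4}): φ is false.
  2 (successors {0, 2, 4}): φ is false.
  3 (successors {0, 1, 4, 5}): φ is false.
  4 (successors {1, 2, 3, 5}): φ is false.
  5 (successors {0, 3, 4}): φ is false.
For instance, at 3:
  At 3: Dia Dia Dia (p -> not (p and s)) is true, so not Dia Dia Dia (p -> not (p and s)) is false.
    At 3: Dia Dia Dia (p -> not (p and s)) requires Dia Dia (p -> not (p and s)) at some successor in {0, 1, 4, 5}.
      Dia Dia (p -> not (p and s)) holds at 0, so Dia Dia Dia (p -> not (p and s)) is true at 3.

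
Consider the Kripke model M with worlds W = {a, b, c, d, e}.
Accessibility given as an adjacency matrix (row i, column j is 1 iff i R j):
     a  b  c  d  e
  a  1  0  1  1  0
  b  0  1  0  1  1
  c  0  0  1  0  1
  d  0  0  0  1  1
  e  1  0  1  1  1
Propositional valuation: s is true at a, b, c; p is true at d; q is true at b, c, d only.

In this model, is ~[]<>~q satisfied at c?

No

At c: []<>~q is true, so ~[]<>~q is false.
  At c: []<>~q requires <>~q at every successor {c, e}.
      At c: <>~q requires ~q at some successor in {c, e}.
        ~q holds at e, so <>~q is true at c.
      At e: <>~q requires ~q at some successor in {a, c, d, e}.
        ~q holds at a, so <>~q is true at e.
  So []<>~q is true at c.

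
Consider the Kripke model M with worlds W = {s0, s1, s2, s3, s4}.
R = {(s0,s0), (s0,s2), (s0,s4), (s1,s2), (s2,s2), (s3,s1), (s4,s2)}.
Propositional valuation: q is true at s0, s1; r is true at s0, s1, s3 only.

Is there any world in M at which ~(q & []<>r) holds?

Yes

Let φ = ~(q & []<>r). Evaluate φ at each world:
  s0 (successors {s0, s2, s4}): φ is true.
  s1 (successors {s2}): φ is true.
  s2 (successors {s2}): φ is true.
  s3 (successors {s1}): φ is true.
  s4 (successors {s2}): φ is true.
Detail at s0 (witness):
  At s0: q & []<>r is false, so ~(q & []<>r) is true.
    At s0: q is true, []<>r is false, so q & []<>r is false.
      At s0: []<>r requires <>r at every successor {s0, s2, s4}.
        <>r fails at s2, so []<>r is false at s0.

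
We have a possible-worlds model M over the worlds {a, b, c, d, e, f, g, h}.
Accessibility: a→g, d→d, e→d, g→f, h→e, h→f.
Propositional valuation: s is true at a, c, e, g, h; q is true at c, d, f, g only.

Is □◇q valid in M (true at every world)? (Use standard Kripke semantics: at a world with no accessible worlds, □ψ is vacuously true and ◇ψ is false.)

Let φ = □◇q. Evaluate φ at each world:
  a (successors {g}): φ is true.
  b (successors ∅): φ is true.
  c (successors ∅): φ is true.
  d (successors {d}): φ is true.
  e (successors {d}): φ is true.
  f (successors ∅): φ is true.
  g (successors {f}): φ is false.
  h (successors {e, f}): φ is false.
Detail at g (counterexample):
  At g: □◇q requires ◇q at every successor {f}.
    ◇q fails at f, so □◇q is false at g.
      At f: no accessible worlds, so ◇q is false.

No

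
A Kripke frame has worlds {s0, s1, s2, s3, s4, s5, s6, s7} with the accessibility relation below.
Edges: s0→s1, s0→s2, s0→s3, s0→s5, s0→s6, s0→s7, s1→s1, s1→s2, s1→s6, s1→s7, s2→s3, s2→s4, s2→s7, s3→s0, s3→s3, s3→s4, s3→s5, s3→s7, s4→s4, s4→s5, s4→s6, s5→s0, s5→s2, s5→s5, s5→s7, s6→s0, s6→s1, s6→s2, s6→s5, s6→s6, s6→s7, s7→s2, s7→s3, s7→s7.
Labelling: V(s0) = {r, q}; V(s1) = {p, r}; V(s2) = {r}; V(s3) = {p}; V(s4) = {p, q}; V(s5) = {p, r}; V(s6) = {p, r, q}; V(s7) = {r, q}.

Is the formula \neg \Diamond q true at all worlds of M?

No

Let φ = \neg \Diamond q. Evaluate φ at each world:
  s0 (successors {s1, s2, s3, s5, s6, s7}): φ is false.
  s1 (successors {s1, s2, s6, s7}): φ is false.
  s2 (successors {s3, s4, s7}): φ is false.
  s3 (successors {s0, s3, s4, s5, s7}): φ is false.
  s4 (successors {s4, s5, s6}): φ is false.
  s5 (successors {s0, s2, s5, s7}): φ is false.
  s6 (successors {s0, s1, s2, s5, s6, s7}): φ is false.
  s7 (successors {s2, s3, s7}): φ is false.
Detail at s0 (counterexample):
  At s0: \Diamond q is true, so \neg \Diamond q is false.
    At s0: \Diamond q requires q at some successor in {s1, s2, s3, s5, s6, s7}.
      q holds at s6, so \Diamond q is true at s0.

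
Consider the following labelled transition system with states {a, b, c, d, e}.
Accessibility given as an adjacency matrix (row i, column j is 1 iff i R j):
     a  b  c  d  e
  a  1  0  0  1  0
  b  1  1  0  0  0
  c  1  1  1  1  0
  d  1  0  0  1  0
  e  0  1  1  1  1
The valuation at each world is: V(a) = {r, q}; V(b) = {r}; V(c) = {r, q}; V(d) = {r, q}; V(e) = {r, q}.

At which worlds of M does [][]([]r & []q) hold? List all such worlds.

Recall that []ψ holds at a world iff ψ holds at every accessible world, and <>ψ holds iff ψ holds at some accessible world.
Let φ = [][]([]r & []q). Evaluate φ at each world:
  a (successors {a, d}): φ is true.
  b (successors {a, b}): φ is false.
  c (successors {a, b, c, d}): φ is false.
  d (successors {a, d}): φ is true.
  e (successors {b, c, d, e}): φ is false.
For instance, at e:
  At e: [][]([]r & []q) requires []([]r & []q) at every successor {b, c, d, e}.
    []([]r & []q) fails at b, so [][]([]r & []q) is false at e.
      At b: []([]r & []q) requires []r & []q at every successor {a, b}.
        []r & []q fails at b, so []([]r & []q) is false at b.
Satisfying worlds: {a, d}

a, d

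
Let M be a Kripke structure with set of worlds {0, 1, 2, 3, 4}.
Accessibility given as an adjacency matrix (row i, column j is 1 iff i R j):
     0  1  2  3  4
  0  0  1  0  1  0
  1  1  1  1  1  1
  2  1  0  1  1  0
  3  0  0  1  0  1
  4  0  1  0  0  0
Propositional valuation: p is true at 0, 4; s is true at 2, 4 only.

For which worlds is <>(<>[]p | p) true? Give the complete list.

1, 2, 3

Let φ = <>(<>[]p | p). Evaluate φ at each world:
  0 (successors {1, 3}): φ is false.
  1 (successors {0, 1, 2, 3, 4}): φ is true.
  2 (successors {0, 2, 3}): φ is true.
  3 (successors {2, 4}): φ is true.
  4 (successors {1}): φ is false.
For instance, at 4:
  At 4: <>(<>[]p | p) requires <>[]p | p at some successor in {1}.
    At 1: <>[]p | p is false.
  So <>(<>[]p | p) is false at 4.
Satisfying worlds: {1, 2, 3}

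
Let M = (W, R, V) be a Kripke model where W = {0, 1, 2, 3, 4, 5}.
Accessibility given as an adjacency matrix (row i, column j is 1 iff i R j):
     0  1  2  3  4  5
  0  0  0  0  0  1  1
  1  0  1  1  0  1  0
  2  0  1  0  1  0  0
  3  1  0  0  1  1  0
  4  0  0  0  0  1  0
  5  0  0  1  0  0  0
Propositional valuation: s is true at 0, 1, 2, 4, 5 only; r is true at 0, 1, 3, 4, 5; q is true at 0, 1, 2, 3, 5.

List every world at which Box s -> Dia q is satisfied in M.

Let φ = Box s -> Dia q. Evaluate φ at each world:
  0 (successors {4, 5}): φ is true.
  1 (successors {1, 2, 4}): φ is true.
  2 (successors {1, 3}): φ is true.
  3 (successors {0, 3, 4}): φ is true.
  4 (successors {4}): φ is false.
  5 (successors {2}): φ is true.
For instance, at 4:
  At 4: Box s is true, Dia q is false, so Box s -> Dia q is false.
    At 4: Box s requires s at every successor {4}.
      At 4: s is true.
    So Box s is true at 4.
    At 4: Dia q requires q at some successor in {4}.
      At 4: q is false.
    So Dia q is false at 4.
Satisfying worlds: {0, 1, 2, 3, 5}

0, 1, 2, 3, 5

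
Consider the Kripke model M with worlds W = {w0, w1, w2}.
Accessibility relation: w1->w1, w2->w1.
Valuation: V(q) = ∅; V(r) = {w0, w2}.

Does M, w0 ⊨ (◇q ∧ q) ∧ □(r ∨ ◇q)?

At w0: ◇q ∧ q is false, □(r ∨ ◇q) is true, so (◇q ∧ q) ∧ □(r ∨ ◇q) is false.
  At w0: ◇q is false, q is false, so ◇q ∧ q is false.
    At w0: no accessible worlds, so ◇q is false.
  At w0: no accessible worlds, so □(r ∨ ◇q) holds vacuously.

No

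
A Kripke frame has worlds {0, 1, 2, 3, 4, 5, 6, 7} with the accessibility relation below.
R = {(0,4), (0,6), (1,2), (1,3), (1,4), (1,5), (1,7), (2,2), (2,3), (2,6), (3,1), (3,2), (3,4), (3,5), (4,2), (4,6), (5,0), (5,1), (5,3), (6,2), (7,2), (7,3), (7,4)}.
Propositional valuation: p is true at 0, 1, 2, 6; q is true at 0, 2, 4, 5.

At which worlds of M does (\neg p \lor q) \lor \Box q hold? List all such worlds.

Let φ = (\neg p \lor q) \lor \Box q. Evaluate φ at each world:
  0 (successors {4, 6}): φ is true.
  1 (successors {2, 3, 4, 5, 7}): φ is false.
  2 (successors {2, 3, 6}): φ is true.
  3 (successors {1, 2, 4, 5}): φ is true.
  4 (successors {2, 6}): φ is true.
  5 (successors {0, 1, 3}): φ is true.
  6 (successors {2}): φ is true.
  7 (successors {2, 3, 4}): φ is true.
For instance, at 7:
  At 7: \neg p \lor q is true, \Box q is false, so (\neg p \lor q) \lor \Box q is true.
    At 7: \Box q requires q at every successor {2, 3, 4}.
      q fails at 3, so \Box q is false at 7.
Satisfying worlds: {0, 2, 3, 4, 5, 6, 7}

0, 2, 3, 4, 5, 6, 7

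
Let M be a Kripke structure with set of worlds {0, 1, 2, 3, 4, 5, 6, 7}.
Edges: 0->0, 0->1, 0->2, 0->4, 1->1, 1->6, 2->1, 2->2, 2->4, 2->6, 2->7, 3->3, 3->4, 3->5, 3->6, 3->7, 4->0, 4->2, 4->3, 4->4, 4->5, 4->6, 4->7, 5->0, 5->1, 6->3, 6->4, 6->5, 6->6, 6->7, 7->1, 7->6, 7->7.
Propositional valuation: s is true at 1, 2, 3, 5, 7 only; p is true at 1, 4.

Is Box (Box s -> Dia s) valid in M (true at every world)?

Let φ = Box (Box s -> Dia s). Evaluate φ at each world:
  0 (successors {0, 1, 2, 4}): φ is true.
  1 (successors {1, 6}): φ is true.
  2 (successors {1, 2, 4, 6, 7}): φ is true.
  3 (successors {3, 4, 5, 6, 7}): φ is true.
  4 (successors {0, 2, 3, 4, 5, 6, 7}): φ is true.
  5 (successors {0, 1}): φ is true.
  6 (successors {3, 4, 5, 6, 7}): φ is true.
  7 (successors {1, 6, 7}): φ is true.
For instance, at 0:
  At 0: Box (Box s -> Dia s) requires Box s -> Dia s at every successor {0, 1, 2, 4}.
    At 0: Box s -> Dia s is true.
    At 1: Box s -> Dia s is true.
    At 2: Box s -> Dia s is true.
    At 4: Box s -> Dia s is true.
  So Box (Box s -> Dia s) is true at 0.

Yes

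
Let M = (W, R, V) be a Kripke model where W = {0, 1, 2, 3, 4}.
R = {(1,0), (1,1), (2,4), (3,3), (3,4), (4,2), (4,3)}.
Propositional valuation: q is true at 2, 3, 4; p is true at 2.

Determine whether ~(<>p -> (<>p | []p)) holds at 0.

No

At 0: <>p -> (<>p | []p) is true, so ~(<>p -> (<>p | []p)) is false.
  At 0: <>p is false, <>p | []p is true, so <>p -> (<>p | []p) is true.
    At 0: no accessible worlds, so <>p is false.
    At 0: <>p is false, []p is true, so <>p | []p is true.
      At 0: no accessible worlds, so <>p is false.
      At 0: no accessible worlds, so []p holds vacuously.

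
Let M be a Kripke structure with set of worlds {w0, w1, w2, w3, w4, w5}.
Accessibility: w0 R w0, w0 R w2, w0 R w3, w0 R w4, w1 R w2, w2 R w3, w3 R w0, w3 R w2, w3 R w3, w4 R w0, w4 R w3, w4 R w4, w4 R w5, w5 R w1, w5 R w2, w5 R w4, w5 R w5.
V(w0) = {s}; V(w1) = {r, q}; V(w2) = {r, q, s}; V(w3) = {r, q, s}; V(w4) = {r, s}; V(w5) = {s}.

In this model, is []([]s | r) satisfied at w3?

Yes

At w3: []([]s | r) requires []s | r at every successor {w0, w2, w3}.
    At w0: []s is true, r is false, so []s | r is true.
      At w0: []s requires s at every successor {w0, w2, w3, w4}.
        At w0: s is true.
        At w2: s is true.
        At w3: s is true.
        At w4: s is true.
      So []s is true at w0.
    At w2: []s is true, r is true, so []s | r is true.
      At w2: []s requires s at every successor {w3}.
        At w3: s is true.
      So []s is true at w2.
    At w3: []s is true, r is true, so []s | r is true.
      At w3: []s requires s at every successor {w0, w2, w3}.
        At w0: s is true.
        At w2: s is true.
        At w3: s is true.
      So []s is true at w3.
So []([]s | r) is true at w3.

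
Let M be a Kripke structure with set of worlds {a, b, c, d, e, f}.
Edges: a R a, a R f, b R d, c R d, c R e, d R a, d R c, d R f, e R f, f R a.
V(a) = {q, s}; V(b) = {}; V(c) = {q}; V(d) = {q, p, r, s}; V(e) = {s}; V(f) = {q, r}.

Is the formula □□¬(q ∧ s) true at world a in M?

At a: □□¬(q ∧ s) requires □¬(q ∧ s) at every successor {a, f}.
  □¬(q ∧ s) fails at a, so □□¬(q ∧ s) is false at a.
    At a: □¬(q ∧ s) requires ¬(q ∧ s) at every successor {a, f}.
      ¬(q ∧ s) fails at a, so □¬(q ∧ s) is false at a.

No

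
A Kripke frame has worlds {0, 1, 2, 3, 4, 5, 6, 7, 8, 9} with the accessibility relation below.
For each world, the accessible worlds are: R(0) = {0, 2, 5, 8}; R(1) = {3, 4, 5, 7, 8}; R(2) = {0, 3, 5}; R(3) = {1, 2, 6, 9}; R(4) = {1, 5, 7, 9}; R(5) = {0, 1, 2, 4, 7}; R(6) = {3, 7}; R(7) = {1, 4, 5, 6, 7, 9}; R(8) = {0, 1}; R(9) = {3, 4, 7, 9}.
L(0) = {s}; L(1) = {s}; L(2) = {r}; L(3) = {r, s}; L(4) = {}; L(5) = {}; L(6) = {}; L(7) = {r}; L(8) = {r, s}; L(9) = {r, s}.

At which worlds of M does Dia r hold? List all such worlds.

0, 1, 2, 3, 4, 5, 6, 7, 9

Let φ = Dia r. Evaluate φ at each world:
  0 (successors {0, 2, 5, 8}): φ is true.
  1 (successors {3, 4, 5, 7, 8}): φ is true.
  2 (successors {0, 3, 5}): φ is true.
  3 (successors {1, 2, 6, 9}): φ is true.
  4 (successors {1, 5, 7, 9}): φ is true.
  5 (successors {0, 1, 2, 4, 7}): φ is true.
  6 (successors {3, 7}): φ is true.
  7 (successors {1, 4, 5, 6, 7, 9}): φ is true.
  8 (successors {0, 1}): φ is false.
  9 (successors {3, 4, 7, 9}): φ is true.
For instance, at 6:
  At 6: Dia r requires r at some successor in {3, 7}.
    r holds at 3, so Dia r is true at 6.
Satisfying worlds: {0, 1, 2, 3, 4, 5, 6, 7, 9}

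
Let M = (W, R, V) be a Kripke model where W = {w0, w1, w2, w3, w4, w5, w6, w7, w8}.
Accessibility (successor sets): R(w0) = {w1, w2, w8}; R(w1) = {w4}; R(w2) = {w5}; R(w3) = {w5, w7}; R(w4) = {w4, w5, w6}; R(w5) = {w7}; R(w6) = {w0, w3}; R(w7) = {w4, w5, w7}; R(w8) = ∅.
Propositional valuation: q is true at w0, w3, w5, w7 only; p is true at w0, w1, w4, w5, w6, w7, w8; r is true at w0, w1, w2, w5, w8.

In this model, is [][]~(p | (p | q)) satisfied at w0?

No

Recall that []ψ holds at a world iff ψ holds at every accessible world, and <>ψ holds iff ψ holds at some accessible world.
At w0: [][]~(p | (p | q)) requires []~(p | (p | q)) at every successor {w1, w2, w8}.
  []~(p | (p | q)) fails at w1, so [][]~(p | (p | q)) is false at w0.
    At w1: []~(p | (p | q)) requires ~(p | (p | q)) at every successor {w4}.
      ~(p | (p | q)) fails at w4, so []~(p | (p | q)) is false at w1.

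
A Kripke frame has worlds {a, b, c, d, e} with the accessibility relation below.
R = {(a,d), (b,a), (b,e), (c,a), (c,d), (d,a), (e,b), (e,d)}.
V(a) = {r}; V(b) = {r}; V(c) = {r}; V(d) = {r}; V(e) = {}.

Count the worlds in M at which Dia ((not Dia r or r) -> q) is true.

1

Recall that Dia ψ holds at a world iff ψ holds at some accessible world.
Let φ = Dia ((not Dia r or r) -> q). Evaluate φ at each world:
  a (successors {d}): φ is false.
  b (successors {a, e}): φ is true.
  c (successors {a, d}): φ is false.
  d (successors {a}): φ is false.
  e (successors {b, d}): φ is false.
For instance, at e:
  At e: Dia ((not Dia r or r) -> q) requires (not Dia r or r) -> q at some successor in {b, d}.
    At b: (not Dia r or r) -> q is false.
    At d: (not Dia r or r) -> q is false.
  So Dia ((not Dia r or r) -> q) is false at e.
Satisfying worlds: {b}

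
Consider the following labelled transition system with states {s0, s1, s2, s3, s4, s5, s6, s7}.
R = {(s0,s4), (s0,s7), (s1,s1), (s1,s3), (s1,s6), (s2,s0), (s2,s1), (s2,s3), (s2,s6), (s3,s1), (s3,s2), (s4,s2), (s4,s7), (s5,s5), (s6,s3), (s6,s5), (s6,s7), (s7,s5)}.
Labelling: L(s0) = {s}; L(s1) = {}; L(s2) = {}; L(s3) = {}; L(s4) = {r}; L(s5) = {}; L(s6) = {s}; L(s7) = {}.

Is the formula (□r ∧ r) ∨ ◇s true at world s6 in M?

No

At s6: □r ∧ r is false, ◇s is false, so (□r ∧ r) ∨ ◇s is false.
  At s6: □r is false, r is false, so □r ∧ r is false.
    At s6: □r requires r at every successor {s3, s5, s7}.
      r fails at s3, so □r is false at s6.
  At s6: ◇s requires s at some successor in {s3, s5, s7}.
    At s3: s is false.
    At s5: s is false.
    At s7: s is false.
  So ◇s is false at s6.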